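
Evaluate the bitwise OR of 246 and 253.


0b11110110 | 0b11111101 = 0b11111111 = 255

255


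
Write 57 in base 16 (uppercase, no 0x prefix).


57 = 39 hex

39


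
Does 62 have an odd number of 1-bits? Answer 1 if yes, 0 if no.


0b111110 has 5 ones => parity 1

1


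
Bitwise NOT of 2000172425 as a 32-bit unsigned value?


~0b1110111001110000011010110001001 = 0b10001000110001111100101001110110 = 2294794870 (32-bit unsigned)

2294794870


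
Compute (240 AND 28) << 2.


Step 1: 240 & 28 = 16
Step 2: 16 << 2 = 64

64


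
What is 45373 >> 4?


0b1011000100111101 >> 4 = 0b101100010011 = 2835

2835


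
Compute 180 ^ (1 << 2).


180 ^ (1 << 2) = 180 ^ 4 = 176

176


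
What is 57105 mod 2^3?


57105 & 7 = 1

1


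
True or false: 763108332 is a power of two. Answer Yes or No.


0b101101011111000001101111101100. Multiple bits set => No

No


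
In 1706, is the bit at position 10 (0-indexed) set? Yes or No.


0b11010101010, bit 10 = 1. Yes

Yes


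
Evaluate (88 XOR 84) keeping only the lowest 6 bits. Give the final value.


Step 1: 88 ^ 84 = 12
Step 2: 12 & 63 = 12

12


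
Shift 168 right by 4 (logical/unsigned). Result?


0b10101000 >> 4 = 0b1010 = 10

10


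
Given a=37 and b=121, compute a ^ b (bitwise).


37 ^ 121 = 92

92


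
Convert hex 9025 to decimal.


9025 hex = 36901 decimal

36901


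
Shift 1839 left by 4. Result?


0b11100101111 << 4 = 0b111001011110000 = 29424

29424


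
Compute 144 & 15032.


0b10010000 & 0b11101010111000 = 0b10010000 = 144

144


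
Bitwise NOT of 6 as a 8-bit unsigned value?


~0b110 = 0b11111001 = 249 (8-bit unsigned)

249


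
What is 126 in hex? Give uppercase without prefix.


126 = 7E hex

7E


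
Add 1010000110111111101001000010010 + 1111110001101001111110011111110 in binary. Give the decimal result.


1010000110111111101001000010010 + 1111110001101001111110011111110 = 11001111000101001100111100010000 = 3474247440

3474247440


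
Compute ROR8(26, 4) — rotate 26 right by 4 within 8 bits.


Rotate 0b11010 right by 4 (8-bit) = 0b10100001 = 161

161


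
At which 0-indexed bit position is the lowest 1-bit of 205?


0b11001101. Lowest set bit at position 0

0


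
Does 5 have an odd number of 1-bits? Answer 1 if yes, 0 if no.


0b101 has 2 ones => parity 0

0


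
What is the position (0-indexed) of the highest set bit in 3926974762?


0b11101010000100001110000100101010. Highest set bit at position 31

31


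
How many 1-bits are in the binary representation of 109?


0b1101101 has 5 set bits

5


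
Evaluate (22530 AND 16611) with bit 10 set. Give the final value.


Step 1: 22530 & 16611 = 16386
Step 2: 16386 | (1 << 10) = 16386 | 1024 = 17410

17410


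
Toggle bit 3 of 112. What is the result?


112 ^ (1 << 3) = 112 ^ 8 = 120

120


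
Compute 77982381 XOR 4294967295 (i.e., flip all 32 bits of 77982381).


77982381 ^ 4294967295 = 4216984914

4216984914


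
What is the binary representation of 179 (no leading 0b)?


179 = 10110011 in binary

10110011


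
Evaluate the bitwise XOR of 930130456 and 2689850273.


0b110111011100001010101000011000 ^ 0b10100000010100111101101110100001 = 0b10010111001000110111000110111001 = 2535682489

2535682489


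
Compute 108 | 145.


0b1101100 | 0b10010001 = 0b11111101 = 253

253


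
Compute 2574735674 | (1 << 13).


2574735674 | (1 << 13) = 2574735674 | 8192 = 2574743866

2574743866


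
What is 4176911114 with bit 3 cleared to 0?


4176911114 & ~(1 << 3) = 4176911106

4176911106


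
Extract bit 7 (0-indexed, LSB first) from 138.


0b10001010, position 7 = 1

1


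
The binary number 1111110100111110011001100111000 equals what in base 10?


1111110100111110011001100111000 in decimal = 2124362552

2124362552


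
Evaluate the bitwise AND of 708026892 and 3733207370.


0b101010001100111010001000001100 & 0b11011110100001000011100101001010 = 0b1010000000000010000000001000 = 167780360

167780360


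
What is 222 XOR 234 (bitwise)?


0b11011110 ^ 0b11101010 = 0b110100 = 52

52


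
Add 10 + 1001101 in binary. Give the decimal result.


10 + 1001101 = 1001111 = 79

79


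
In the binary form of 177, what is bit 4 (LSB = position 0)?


0b10110001, position 4 = 1

1


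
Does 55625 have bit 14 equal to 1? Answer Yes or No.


0b1101100101001001, bit 14 = 1. Yes

Yes


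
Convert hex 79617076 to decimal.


79617076 hex = 2036428918 decimal

2036428918


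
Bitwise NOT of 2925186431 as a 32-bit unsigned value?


~0b10101110010110101100110101111111 = 0b1010001101001010011001010000000 = 1369780864 (32-bit unsigned)

1369780864


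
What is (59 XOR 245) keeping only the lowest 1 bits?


Step 1: 59 ^ 245 = 206
Step 2: 206 & 1 = 0

0


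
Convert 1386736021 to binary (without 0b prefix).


1386736021 = 1010010101001111110100110010101 in binary

1010010101001111110100110010101


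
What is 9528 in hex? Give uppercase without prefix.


9528 = 2538 hex

2538


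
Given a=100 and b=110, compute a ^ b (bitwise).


100 ^ 110 = 10

10


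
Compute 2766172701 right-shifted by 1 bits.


0b10100100111000000111001000011101 >> 1 = 0b1010010011100000011100100001110 = 1383086350

1383086350


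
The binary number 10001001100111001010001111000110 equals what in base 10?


10001001100111001010001111000110 in decimal = 2308744134

2308744134


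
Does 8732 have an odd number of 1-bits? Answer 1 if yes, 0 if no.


0b10001000011100 has 5 ones => parity 1

1


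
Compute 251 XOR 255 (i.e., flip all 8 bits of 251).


251 ^ 255 = 4

4


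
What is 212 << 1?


0b11010100 << 1 = 0b110101000 = 424

424


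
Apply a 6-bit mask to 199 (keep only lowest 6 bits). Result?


199 & 63 = 7

7


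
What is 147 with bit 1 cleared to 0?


147 & ~(1 << 1) = 145

145


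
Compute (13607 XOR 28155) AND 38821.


Step 1: 13607 ^ 28155 = 22748
Step 2: 22748 & 38821 = 4228

4228


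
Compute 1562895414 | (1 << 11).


1562895414 | (1 << 11) = 1562895414 | 2048 = 1562897462

1562897462


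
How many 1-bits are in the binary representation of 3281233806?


0b11000011100100111010011110001110 has 17 set bits

17


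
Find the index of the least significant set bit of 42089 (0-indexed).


0b1010010001101001. Lowest set bit at position 0

0


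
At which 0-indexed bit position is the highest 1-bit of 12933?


0b11001010000101. Highest set bit at position 13

13


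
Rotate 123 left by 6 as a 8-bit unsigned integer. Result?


Rotate 0b1111011 left by 6 (8-bit) = 0b11011110 = 222

222


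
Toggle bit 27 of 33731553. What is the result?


33731553 ^ (1 << 27) = 33731553 ^ 134217728 = 167949281

167949281


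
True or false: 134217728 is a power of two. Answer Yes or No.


0b1000000000000000000000000000. Only one bit set => Yes

Yes


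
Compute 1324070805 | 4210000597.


0b1001110111010111011011110010101 | 0b11111010111011111000001011010101 = 0b11111110111011111011011111010101 = 4277123029

4277123029


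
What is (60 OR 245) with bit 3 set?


Step 1: 60 | 245 = 253
Step 2: 253 | (1 << 3) = 253 | 8 = 253

253


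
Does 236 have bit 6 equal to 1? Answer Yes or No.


0b11101100, bit 6 = 1. Yes

Yes


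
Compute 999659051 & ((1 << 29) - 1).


999659051 & 536870911 = 462788139

462788139


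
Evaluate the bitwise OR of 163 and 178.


0b10100011 | 0b10110010 = 0b10110011 = 179

179


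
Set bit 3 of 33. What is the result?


33 | (1 << 3) = 33 | 8 = 41

41


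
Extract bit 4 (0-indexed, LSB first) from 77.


0b1001101, position 4 = 0

0


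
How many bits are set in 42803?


0b1010011100110011 has 9 set bits

9


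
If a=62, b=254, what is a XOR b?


62 ^ 254 = 192

192


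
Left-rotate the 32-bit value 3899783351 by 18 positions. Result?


Rotate 0b11101000011100011111100010110111 left by 18 (32-bit) = 0b11100010110111111010000111000111 = 3806306759

3806306759


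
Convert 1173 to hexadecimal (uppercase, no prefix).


1173 = 495 hex

495


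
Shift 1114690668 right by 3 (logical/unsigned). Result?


0b1000010011100001101010001101100 >> 3 = 0b1000010011100001101010001101 = 139336333

139336333


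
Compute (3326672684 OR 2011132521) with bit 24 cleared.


Step 1: 3326672684 | 2011132521 = 4158652269
Step 2: 4158652269 & ~(1 << 24) = 4141875053

4141875053


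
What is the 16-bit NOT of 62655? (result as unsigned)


~0b1111010010111111 = 0b101101000000 = 2880 (16-bit unsigned)

2880


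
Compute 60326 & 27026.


0b1110101110100110 & 0b110100110010010 = 0b110100110000010 = 27010

27010


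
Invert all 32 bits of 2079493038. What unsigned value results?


2079493038 ^ 4294967295 = 2215474257

2215474257


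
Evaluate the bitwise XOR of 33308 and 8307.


0b1000001000011100 ^ 0b10000001110011 = 0b1010001001101111 = 41583

41583


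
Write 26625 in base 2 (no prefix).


26625 = 110100000000001 in binary

110100000000001


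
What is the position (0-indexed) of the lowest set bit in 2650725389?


0b10011101111111101101110000001101. Lowest set bit at position 0

0


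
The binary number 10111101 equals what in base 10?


10111101 in decimal = 189

189


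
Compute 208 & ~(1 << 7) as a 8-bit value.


208 & ~(1 << 7) = 80

80


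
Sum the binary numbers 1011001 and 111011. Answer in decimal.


1011001 + 111011 = 10010100 = 148

148


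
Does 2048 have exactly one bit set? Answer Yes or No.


0b100000000000. Only one bit set => Yes

Yes


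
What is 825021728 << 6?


0b110001001011001101010100100000 << 6 = 0b110001001011001101010100100000000000 = 52801390592

52801390592


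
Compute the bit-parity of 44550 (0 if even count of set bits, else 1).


0b1010111000000110 has 7 ones => parity 1

1


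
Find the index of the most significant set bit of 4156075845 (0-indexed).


0b11110111101110001010111101000101. Highest set bit at position 31

31


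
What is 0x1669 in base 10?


1669 hex = 5737 decimal

5737


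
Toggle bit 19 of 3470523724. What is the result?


3470523724 ^ (1 << 19) = 3470523724 ^ 524288 = 3469999436

3469999436


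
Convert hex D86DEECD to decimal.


D86DEECD hex = 3631083213 decimal

3631083213


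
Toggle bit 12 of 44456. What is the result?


44456 ^ (1 << 12) = 44456 ^ 4096 = 48552

48552


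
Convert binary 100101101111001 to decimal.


100101101111001 in decimal = 19321

19321


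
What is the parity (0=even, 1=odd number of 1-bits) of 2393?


0b100101011001 has 6 ones => parity 0

0


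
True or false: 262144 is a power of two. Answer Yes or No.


0b1000000000000000000. Only one bit set => Yes

Yes


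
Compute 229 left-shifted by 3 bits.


0b11100101 << 3 = 0b11100101000 = 1832

1832


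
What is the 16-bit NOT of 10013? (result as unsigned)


~0b10011100011101 = 0b1101100011100010 = 55522 (16-bit unsigned)

55522


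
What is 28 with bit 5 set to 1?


28 | (1 << 5) = 28 | 32 = 60

60


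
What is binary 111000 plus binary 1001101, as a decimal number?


111000 + 1001101 = 10000101 = 133

133


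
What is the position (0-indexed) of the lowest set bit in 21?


0b10101. Lowest set bit at position 0

0


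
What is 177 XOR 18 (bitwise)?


0b10110001 ^ 0b10010 = 0b10100011 = 163

163


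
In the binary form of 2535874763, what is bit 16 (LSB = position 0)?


0b10010111001001100110000011001011, position 16 = 0

0


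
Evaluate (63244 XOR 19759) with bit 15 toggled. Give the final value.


Step 1: 63244 ^ 19759 = 47651
Step 2: 47651 ^ (1 << 15) = 47651 ^ 32768 = 14883

14883


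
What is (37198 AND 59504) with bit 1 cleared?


Step 1: 37198 & 59504 = 32832
Step 2: 32832 & ~(1 << 1) = 32832

32832


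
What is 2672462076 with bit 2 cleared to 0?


2672462076 & ~(1 << 2) = 2672462072

2672462072


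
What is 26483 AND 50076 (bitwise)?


0b110011101110011 & 0b1100001110011100 = 0b100001100010000 = 17168

17168


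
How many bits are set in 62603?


0b1111010010001011 has 9 set bits

9


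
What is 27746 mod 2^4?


27746 & 15 = 2

2


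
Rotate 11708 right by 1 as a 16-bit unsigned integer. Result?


Rotate 0b10110110111100 right by 1 (16-bit) = 0b1011011011110 = 5854

5854


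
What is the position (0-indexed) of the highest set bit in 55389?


0b1101100001011101. Highest set bit at position 15

15


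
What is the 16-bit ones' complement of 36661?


36661 ^ 65535 = 28874

28874


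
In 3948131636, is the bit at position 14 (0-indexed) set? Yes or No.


0b11101011010100111011010100110100, bit 14 = 0. No

No


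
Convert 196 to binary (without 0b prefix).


196 = 11000100 in binary

11000100


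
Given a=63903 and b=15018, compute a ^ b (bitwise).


63903 ^ 15018 = 49973

49973


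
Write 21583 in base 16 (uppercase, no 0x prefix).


21583 = 544F hex

544F


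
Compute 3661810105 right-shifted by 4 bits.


0b11011010010000101100100110111001 >> 4 = 0b1101101001000010110010011011 = 228863131

228863131


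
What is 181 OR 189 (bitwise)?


0b10110101 | 0b10111101 = 0b10111101 = 189

189


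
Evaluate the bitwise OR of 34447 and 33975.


0b1000011010001111 | 0b1000010010110111 = 0b1000011010111111 = 34495

34495


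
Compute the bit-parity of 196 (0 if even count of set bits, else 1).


0b11000100 has 3 ones => parity 1

1


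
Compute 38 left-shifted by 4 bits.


0b100110 << 4 = 0b1001100000 = 608

608


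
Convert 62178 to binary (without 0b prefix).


62178 = 1111001011100010 in binary

1111001011100010


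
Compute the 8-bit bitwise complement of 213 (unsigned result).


~0b11010101 = 0b101010 = 42 (8-bit unsigned)

42


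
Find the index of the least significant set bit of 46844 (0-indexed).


0b1011011011111100. Lowest set bit at position 2

2


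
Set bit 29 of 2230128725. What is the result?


2230128725 | (1 << 29) = 2230128725 | 536870912 = 2766999637

2766999637


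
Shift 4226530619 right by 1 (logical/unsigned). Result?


0b11111011111010111011110100111011 >> 1 = 0b1111101111101011101111010011101 = 2113265309

2113265309


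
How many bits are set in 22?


0b10110 has 3 set bits

3


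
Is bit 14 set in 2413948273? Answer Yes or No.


0b10001111111000011110110101110001, bit 14 = 1. Yes

Yes


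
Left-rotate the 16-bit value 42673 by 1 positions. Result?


Rotate 0b1010011010110001 left by 1 (16-bit) = 0b100110101100011 = 19811

19811


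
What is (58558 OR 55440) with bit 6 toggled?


Step 1: 58558 | 55440 = 64702
Step 2: 64702 ^ (1 << 6) = 64702 ^ 64 = 64766

64766


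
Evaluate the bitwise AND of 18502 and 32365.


0b100100001000110 & 0b111111001101101 = 0b100100001000100 = 18500

18500


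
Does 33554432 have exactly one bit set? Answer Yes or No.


0b10000000000000000000000000. Only one bit set => Yes

Yes


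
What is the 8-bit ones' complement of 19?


19 ^ 255 = 236

236


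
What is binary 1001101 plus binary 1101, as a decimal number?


1001101 + 1101 = 1011010 = 90

90


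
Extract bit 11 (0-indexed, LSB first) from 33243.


0b1000000111011011, position 11 = 0

0


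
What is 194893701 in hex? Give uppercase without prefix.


194893701 = B9DD785 hex

B9DD785


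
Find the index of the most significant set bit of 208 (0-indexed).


0b11010000. Highest set bit at position 7

7


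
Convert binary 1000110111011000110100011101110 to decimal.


1000110111011000110100011101110 in decimal = 1189898478

1189898478


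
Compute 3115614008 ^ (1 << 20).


3115614008 ^ (1 << 20) = 3115614008 ^ 1048576 = 3114565432

3114565432


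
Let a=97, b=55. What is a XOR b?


97 ^ 55 = 86

86


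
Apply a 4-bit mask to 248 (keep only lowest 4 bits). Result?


248 & 15 = 8

8


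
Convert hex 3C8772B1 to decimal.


3C8772B1 hex = 1015509681 decimal

1015509681


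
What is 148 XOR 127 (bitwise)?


0b10010100 ^ 0b1111111 = 0b11101011 = 235

235


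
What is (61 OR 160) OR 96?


Step 1: 61 | 160 = 189
Step 2: 189 | 96 = 253

253


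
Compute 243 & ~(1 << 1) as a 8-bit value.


243 & ~(1 << 1) = 241

241


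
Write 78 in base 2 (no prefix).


78 = 1001110 in binary

1001110


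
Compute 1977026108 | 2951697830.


0b1110101110101110000011000111100 | 0b10101111111011110101010110100110 = 0b11111111111111110101011110111110 = 4294924222

4294924222


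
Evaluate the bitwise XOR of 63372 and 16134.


0b1111011110001100 ^ 0b11111100000110 = 0b1100100010001010 = 51338

51338


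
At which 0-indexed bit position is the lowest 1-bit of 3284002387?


0b11000011101111011110011001010011. Lowest set bit at position 0

0


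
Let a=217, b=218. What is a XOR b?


217 ^ 218 = 3

3


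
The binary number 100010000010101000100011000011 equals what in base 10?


100010000010101000100011000011 in decimal = 571115715

571115715


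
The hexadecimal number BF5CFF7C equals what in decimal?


BF5CFF7C hex = 3210542972 decimal

3210542972


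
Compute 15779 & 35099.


0b11110110100011 & 0b1000100100011011 = 0b100100000011 = 2307

2307


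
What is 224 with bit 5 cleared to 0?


224 & ~(1 << 5) = 192

192


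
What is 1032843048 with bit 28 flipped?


1032843048 ^ (1 << 28) = 1032843048 ^ 268435456 = 764407592

764407592


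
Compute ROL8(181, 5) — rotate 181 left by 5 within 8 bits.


Rotate 0b10110101 left by 5 (8-bit) = 0b10110110 = 182

182


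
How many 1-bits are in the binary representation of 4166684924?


0b11111000010110101001000011111100 has 17 set bits

17


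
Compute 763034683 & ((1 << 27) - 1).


763034683 & 134217727 = 91946043

91946043


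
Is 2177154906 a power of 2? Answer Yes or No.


0b10000001110001001011111101011010. Multiple bits set => No

No


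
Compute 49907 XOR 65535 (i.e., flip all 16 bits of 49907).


49907 ^ 65535 = 15628

15628


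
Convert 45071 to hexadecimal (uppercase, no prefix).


45071 = B00F hex

B00F


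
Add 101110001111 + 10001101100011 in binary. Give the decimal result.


101110001111 + 10001101100011 = 10111011110010 = 12018

12018


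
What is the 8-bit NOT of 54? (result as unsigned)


~0b110110 = 0b11001001 = 201 (8-bit unsigned)

201


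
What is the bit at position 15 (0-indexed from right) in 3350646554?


0b11000111101101101100111100011010, position 15 = 1

1


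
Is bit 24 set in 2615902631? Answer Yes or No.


0b10011011111010111000000110100111, bit 24 = 1. Yes

Yes


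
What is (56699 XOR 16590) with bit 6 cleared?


Step 1: 56699 ^ 16590 = 40373
Step 2: 40373 & ~(1 << 6) = 40373

40373


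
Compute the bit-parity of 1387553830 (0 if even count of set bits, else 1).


0b1010010101101000110010000100110 has 13 ones => parity 1

1


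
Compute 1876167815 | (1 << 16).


1876167815 | (1 << 16) = 1876167815 | 65536 = 1876233351

1876233351


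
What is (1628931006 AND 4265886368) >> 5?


Step 1: 1628931006 & 4265886368 = 1610875552
Step 2: 1610875552 >> 5 = 50339861

50339861


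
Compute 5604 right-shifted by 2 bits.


0b1010111100100 >> 2 = 0b10101111001 = 1401

1401


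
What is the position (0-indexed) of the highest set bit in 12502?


0b11000011010110. Highest set bit at position 13

13


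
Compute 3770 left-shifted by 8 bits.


0b111010111010 << 8 = 0b11101011101000000000 = 965120

965120


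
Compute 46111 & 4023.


0b1011010000011111 & 0b111110110111 = 0b10000010111 = 1047

1047


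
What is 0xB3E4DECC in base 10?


B3E4DECC hex = 3018120908 decimal

3018120908


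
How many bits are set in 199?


0b11000111 has 5 set bits

5


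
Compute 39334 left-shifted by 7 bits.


0b1001100110100110 << 7 = 0b10011001101001100000000 = 5034752

5034752


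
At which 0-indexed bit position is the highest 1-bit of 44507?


0b1010110111011011. Highest set bit at position 15

15


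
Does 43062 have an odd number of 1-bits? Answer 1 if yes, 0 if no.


0b1010100000110110 has 7 ones => parity 1

1


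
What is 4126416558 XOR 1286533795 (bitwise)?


0b11110101111101000001111010101110 ^ 0b1001100101011101111001010100011 = 0b10111001010110101110110000001101 = 3109743629

3109743629


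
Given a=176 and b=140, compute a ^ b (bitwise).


176 ^ 140 = 60

60


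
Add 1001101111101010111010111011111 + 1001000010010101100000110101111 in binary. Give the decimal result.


1001101111101010111010111011111 + 1001000010010101100000110101111 = 10010110010000000011011110001110 = 2520790926

2520790926


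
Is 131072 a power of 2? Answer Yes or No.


0b100000000000000000. Only one bit set => Yes

Yes


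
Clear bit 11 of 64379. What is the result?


64379 & ~(1 << 11) = 62331

62331


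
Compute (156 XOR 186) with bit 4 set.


Step 1: 156 ^ 186 = 38
Step 2: 38 | (1 << 4) = 38 | 16 = 54

54


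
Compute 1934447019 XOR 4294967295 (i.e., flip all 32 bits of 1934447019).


1934447019 ^ 4294967295 = 2360520276

2360520276


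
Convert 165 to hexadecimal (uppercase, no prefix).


165 = A5 hex

A5


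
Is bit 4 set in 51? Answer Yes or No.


0b110011, bit 4 = 1. Yes

Yes


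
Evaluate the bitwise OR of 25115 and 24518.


0b110001000011011 | 0b101111111000110 = 0b111111111011111 = 32735

32735


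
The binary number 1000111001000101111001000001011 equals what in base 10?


1000111001000101111001000001011 in decimal = 1193472523

1193472523


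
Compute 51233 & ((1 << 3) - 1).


51233 & 7 = 1

1


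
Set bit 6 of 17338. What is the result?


17338 | (1 << 6) = 17338 | 64 = 17402

17402


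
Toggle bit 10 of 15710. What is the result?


15710 ^ (1 << 10) = 15710 ^ 1024 = 14686

14686


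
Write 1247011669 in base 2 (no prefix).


1247011669 = 1001010010100111110001101010101 in binary

1001010010100111110001101010101


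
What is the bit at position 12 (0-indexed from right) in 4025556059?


0b11101111111100010001110001011011, position 12 = 1

1


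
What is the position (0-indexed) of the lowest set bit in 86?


0b1010110. Lowest set bit at position 1

1


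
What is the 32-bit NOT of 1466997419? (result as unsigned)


~0b1010111011100001001101010101011 = 0b10101000100011110110010101010100 = 2827969876 (32-bit unsigned)

2827969876


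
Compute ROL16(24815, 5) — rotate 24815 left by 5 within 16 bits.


Rotate 0b110000011101111 left by 5 (16-bit) = 0b1110111101100 = 7660

7660


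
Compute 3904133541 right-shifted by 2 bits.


0b11101000101101000101100110100101 >> 2 = 0b111010001011010001011001101001 = 976033385

976033385


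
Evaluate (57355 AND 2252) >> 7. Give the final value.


Step 1: 57355 & 2252 = 8
Step 2: 8 >> 7 = 0

0


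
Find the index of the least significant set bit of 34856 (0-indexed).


0b1000100000101000. Lowest set bit at position 3

3


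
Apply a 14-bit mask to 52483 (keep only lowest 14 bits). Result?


52483 & 16383 = 3331

3331


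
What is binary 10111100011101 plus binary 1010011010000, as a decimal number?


10111100011101 + 1010011010000 = 100001111101101 = 17389

17389


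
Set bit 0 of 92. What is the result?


92 | (1 << 0) = 92 | 1 = 93

93


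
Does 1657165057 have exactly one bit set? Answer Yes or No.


0b1100010110001100101010100000001. Multiple bits set => No

No


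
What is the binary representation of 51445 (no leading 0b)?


51445 = 1100100011110101 in binary

1100100011110101


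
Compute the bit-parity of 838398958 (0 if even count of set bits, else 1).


0b110001111110001111001111101110 has 20 ones => parity 0

0


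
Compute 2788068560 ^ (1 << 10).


2788068560 ^ (1 << 10) = 2788068560 ^ 1024 = 2788067536

2788067536


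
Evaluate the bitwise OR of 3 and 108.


0b11 | 0b1101100 = 0b1101111 = 111

111


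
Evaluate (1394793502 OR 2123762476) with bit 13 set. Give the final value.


Step 1: 1394793502 | 2123762476 = 2142691134
Step 2: 2142691134 | (1 << 13) = 2142691134 | 8192 = 2142699326

2142699326


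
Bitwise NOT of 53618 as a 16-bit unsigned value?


~0b1101000101110010 = 0b10111010001101 = 11917 (16-bit unsigned)

11917


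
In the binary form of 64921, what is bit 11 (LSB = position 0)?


0b1111110110011001, position 11 = 1

1


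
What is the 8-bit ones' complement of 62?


62 ^ 255 = 193

193


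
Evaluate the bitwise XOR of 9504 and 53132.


0b10010100100000 ^ 0b1100111110001100 = 0b1110101010101100 = 60076

60076


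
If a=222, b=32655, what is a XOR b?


222 ^ 32655 = 32593

32593


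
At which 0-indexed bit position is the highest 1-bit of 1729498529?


0b1100111000101100000110110100001. Highest set bit at position 30

30


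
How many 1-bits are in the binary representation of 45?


0b101101 has 4 set bits

4


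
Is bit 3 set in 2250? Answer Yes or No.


0b100011001010, bit 3 = 1. Yes

Yes


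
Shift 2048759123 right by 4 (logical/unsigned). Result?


0b1111010000111011001010101010011 >> 4 = 0b111101000011101100101010101 = 128047445

128047445


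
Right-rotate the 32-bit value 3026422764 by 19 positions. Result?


Rotate 0b10110100011000111000101111101100 right by 19 (32-bit) = 0b1110001011111011001011010001100 = 1904055948

1904055948


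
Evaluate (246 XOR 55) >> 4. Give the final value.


Step 1: 246 ^ 55 = 193
Step 2: 193 >> 4 = 12

12


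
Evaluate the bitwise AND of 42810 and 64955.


0b1010011100111010 & 0b1111110110111011 = 0b1010010100111010 = 42298

42298


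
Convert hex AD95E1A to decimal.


AD95E1A hex = 182017562 decimal

182017562


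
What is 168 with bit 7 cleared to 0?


168 & ~(1 << 7) = 40

40


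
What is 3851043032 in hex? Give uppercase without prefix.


3851043032 = E58A40D8 hex

E58A40D8


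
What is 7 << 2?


0b111 << 2 = 0b11100 = 28

28


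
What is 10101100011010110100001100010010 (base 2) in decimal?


10101100011010110100001100010010 in decimal = 2892710674

2892710674


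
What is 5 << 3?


0b101 << 3 = 0b101000 = 40

40


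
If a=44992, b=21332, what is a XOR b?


44992 ^ 21332 = 64660

64660


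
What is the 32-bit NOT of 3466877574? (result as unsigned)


~0b11001110101001000101101010000110 = 0b110001010110111010010101111001 = 828089721 (32-bit unsigned)

828089721


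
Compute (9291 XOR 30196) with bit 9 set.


Step 1: 9291 ^ 30196 = 20927
Step 2: 20927 | (1 << 9) = 20927 | 512 = 21439

21439


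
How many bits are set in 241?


0b11110001 has 5 set bits

5


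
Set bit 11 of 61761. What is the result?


61761 | (1 << 11) = 61761 | 2048 = 63809

63809


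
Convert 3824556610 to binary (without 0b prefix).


3824556610 = 11100011111101100001101001000010 in binary

11100011111101100001101001000010


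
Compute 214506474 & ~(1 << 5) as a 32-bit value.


214506474 & ~(1 << 5) = 214506442

214506442


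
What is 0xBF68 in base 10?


BF68 hex = 49000 decimal

49000


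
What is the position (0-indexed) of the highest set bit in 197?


0b11000101. Highest set bit at position 7

7


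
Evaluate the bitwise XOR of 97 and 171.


0b1100001 ^ 0b10101011 = 0b11001010 = 202

202


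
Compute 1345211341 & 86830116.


0b1010000001011100100101111001101 & 0b101001011001110110000100100 = 0b1011000100100000000100 = 2902020

2902020


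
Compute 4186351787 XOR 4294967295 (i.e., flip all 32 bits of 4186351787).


4186351787 ^ 4294967295 = 108615508

108615508


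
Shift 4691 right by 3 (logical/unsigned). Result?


0b1001001010011 >> 3 = 0b1001001010 = 586

586


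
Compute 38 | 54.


0b100110 | 0b110110 = 0b110110 = 54

54


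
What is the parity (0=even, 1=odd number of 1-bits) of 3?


0b11 has 2 ones => parity 0

0


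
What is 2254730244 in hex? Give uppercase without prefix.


2254730244 = 86647404 hex

86647404


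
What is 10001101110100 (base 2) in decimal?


10001101110100 in decimal = 9076

9076


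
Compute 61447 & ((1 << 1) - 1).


61447 & 1 = 1

1


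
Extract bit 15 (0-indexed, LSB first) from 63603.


0b1111100001110011, position 15 = 1

1


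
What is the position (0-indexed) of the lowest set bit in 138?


0b10001010. Lowest set bit at position 1

1


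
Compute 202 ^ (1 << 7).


202 ^ (1 << 7) = 202 ^ 128 = 74

74


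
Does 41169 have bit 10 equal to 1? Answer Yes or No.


0b1010000011010001, bit 10 = 0. No

No


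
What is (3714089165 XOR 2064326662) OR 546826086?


Step 1: 3714089165 ^ 2064326662 = 2792071371
Step 2: 2792071371 | 546826086 = 2801788911

2801788911


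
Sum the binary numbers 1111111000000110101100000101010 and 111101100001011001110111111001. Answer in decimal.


1111111000000110101100000101010 + 111101100001011001110111111001 = 10111100100010001111011000100011 = 3163092515

3163092515


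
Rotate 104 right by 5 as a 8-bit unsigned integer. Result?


Rotate 0b1101000 right by 5 (8-bit) = 0b1000011 = 67

67


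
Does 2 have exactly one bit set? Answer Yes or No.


0b10. Only one bit set => Yes

Yes


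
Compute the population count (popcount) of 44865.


0b1010111101000001 has 8 set bits

8


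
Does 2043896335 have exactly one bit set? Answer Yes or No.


0b1111001110100110110001000001111. Multiple bits set => No

No


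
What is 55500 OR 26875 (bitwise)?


0b1101100011001100 | 0b110100011111011 = 0b1111100011111111 = 63743

63743


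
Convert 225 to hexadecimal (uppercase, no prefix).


225 = E1 hex

E1


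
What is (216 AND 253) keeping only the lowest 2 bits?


Step 1: 216 & 253 = 216
Step 2: 216 & 3 = 0

0


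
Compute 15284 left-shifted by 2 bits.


0b11101110110100 << 2 = 0b1110111011010000 = 61136

61136


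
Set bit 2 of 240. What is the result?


240 | (1 << 2) = 240 | 4 = 244

244


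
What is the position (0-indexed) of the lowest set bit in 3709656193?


0b11011101000111001101110010000001. Lowest set bit at position 0

0


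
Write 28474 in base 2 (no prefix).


28474 = 110111100111010 in binary

110111100111010


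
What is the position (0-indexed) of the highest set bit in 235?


0b11101011. Highest set bit at position 7

7


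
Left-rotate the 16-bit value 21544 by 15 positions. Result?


Rotate 0b101010000101000 left by 15 (16-bit) = 0b10101000010100 = 10772

10772


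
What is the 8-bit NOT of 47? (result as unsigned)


~0b101111 = 0b11010000 = 208 (8-bit unsigned)

208


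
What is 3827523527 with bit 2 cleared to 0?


3827523527 & ~(1 << 2) = 3827523523

3827523523


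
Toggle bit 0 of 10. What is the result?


10 ^ (1 << 0) = 10 ^ 1 = 11

11


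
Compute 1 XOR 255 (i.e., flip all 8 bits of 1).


1 ^ 255 = 254

254


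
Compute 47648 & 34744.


0b1011101000100000 & 0b1000011110111000 = 0b1000001000100000 = 33312

33312


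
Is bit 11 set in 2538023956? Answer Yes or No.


0b10010111010001110010110000010100, bit 11 = 1. Yes

Yes


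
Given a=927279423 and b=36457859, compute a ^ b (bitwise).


927279423 ^ 36457859 = 896099516

896099516


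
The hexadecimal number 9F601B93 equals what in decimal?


9F601B93 hex = 2673875859 decimal

2673875859


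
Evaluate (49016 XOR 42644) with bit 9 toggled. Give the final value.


Step 1: 49016 ^ 42644 = 6636
Step 2: 6636 ^ (1 << 9) = 6636 ^ 512 = 7148

7148


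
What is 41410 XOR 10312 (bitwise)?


0b1010000111000010 ^ 0b10100001001000 = 0b1000100110001010 = 35210

35210


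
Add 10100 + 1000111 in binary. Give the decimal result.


10100 + 1000111 = 1011011 = 91

91


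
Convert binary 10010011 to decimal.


10010011 in decimal = 147

147


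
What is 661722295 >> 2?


0b100111011100010001010010110111 >> 2 = 0b1001110111000100010100101101 = 165430573

165430573


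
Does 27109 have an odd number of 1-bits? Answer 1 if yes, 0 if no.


0b110100111100101 has 9 ones => parity 1

1


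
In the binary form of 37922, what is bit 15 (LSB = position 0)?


0b1001010000100010, position 15 = 1

1


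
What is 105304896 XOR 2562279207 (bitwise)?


0b110010001101101001101000000 ^ 0b10011000101110010100011100100111 = 0b10011110111111111001010001100111 = 2667549799

2667549799


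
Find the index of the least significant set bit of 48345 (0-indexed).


0b1011110011011001. Lowest set bit at position 0

0


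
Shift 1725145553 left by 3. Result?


0b1100110110100111010000111010001 << 3 = 0b1100110110100111010000111010001000 = 13801164424

13801164424


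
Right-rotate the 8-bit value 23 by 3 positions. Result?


Rotate 0b10111 right by 3 (8-bit) = 0b11100010 = 226

226


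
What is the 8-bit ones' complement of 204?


204 ^ 255 = 51

51


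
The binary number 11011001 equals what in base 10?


11011001 in decimal = 217

217


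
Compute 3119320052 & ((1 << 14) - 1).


3119320052 & 16383 = 3060

3060


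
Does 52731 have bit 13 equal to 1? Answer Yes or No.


0b1100110111111011, bit 13 = 0. No

No


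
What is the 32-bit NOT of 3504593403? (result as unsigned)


~0b11010000111000111101100111111011 = 0b101111000111000010011000000100 = 790373892 (32-bit unsigned)

790373892


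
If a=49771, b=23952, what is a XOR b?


49771 ^ 23952 = 40955

40955


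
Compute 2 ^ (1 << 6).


2 ^ (1 << 6) = 2 ^ 64 = 66

66


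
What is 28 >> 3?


0b11100 >> 3 = 0b11 = 3

3


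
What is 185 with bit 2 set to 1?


185 | (1 << 2) = 185 | 4 = 189

189


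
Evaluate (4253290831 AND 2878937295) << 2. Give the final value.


Step 1: 4253290831 & 2878937295 = 2843742287
Step 2: 2843742287 << 2 = 11374969148

11374969148


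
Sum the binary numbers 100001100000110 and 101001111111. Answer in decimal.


100001100000110 + 101001111111 = 100110110000101 = 19845

19845


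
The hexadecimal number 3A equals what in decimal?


3A hex = 58 decimal

58


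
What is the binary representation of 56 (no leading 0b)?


56 = 111000 in binary

111000


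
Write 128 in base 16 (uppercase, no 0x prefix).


128 = 80 hex

80


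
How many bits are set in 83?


0b1010011 has 4 set bits

4


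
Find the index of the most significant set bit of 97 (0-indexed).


0b1100001. Highest set bit at position 6

6


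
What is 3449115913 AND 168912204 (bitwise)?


0b11001101100101010101010100001001 & 0b1010000100010110010101001100 = 0b1000000100010100010100001000 = 135349512

135349512


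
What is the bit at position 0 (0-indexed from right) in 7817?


0b1111010001001, position 0 = 1

1


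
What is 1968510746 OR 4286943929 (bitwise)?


0b1110101010101010001011100011010 | 0b11111111100001011001001010111001 = 0b11111111110101011001011110111011 = 4292188091

4292188091


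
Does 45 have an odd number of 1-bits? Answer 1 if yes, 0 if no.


0b101101 has 4 ones => parity 0

0


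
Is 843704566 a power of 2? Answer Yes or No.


0b110010010010011110100011110110. Multiple bits set => No

No


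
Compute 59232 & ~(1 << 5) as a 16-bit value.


59232 & ~(1 << 5) = 59200

59200


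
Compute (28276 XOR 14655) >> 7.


Step 1: 28276 ^ 14655 = 22347
Step 2: 22347 >> 7 = 174

174


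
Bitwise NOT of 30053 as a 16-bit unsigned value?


~0b111010101100101 = 0b1000101010011010 = 35482 (16-bit unsigned)

35482


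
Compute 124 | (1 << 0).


124 | (1 << 0) = 124 | 1 = 125

125


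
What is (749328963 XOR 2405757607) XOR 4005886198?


Step 1: 749328963 ^ 2405757607 = 2748131556
Step 2: 2748131556 ^ 4005886198 = 1292488722

1292488722


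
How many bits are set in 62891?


0b1111010110101011 has 11 set bits

11


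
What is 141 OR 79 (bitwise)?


0b10001101 | 0b1001111 = 0b11001111 = 207

207


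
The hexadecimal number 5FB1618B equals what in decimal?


5FB1618B hex = 1605460363 decimal

1605460363


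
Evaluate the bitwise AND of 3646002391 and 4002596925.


0b11011001010100011001010011010111 & 0b11101110100100101100100000111101 = 0b11001000000100001000000000010101 = 3356524565

3356524565


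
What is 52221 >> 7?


0b1100101111111101 >> 7 = 0b110010111 = 407

407


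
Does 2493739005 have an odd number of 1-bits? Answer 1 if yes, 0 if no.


0b10010100101000110110111111111101 has 20 ones => parity 0

0


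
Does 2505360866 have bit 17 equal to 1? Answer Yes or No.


0b10010101010101001100010111100010, bit 17 = 0. No

No


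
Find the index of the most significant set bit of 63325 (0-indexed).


0b1111011101011101. Highest set bit at position 15

15


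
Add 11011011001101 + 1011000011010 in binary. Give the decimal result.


11011011001101 + 1011000011010 = 100110011100111 = 19687

19687


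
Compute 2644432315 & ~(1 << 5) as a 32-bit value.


2644432315 & ~(1 << 5) = 2644432283

2644432283


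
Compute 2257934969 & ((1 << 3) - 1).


2257934969 & 7 = 1

1


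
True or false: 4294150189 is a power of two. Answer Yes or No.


0b11111111111100111000100000101101. Multiple bits set => No

No


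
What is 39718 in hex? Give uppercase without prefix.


39718 = 9B26 hex

9B26


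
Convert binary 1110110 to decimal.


1110110 in decimal = 118

118


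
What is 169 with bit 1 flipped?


169 ^ (1 << 1) = 169 ^ 2 = 171

171


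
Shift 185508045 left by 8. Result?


0b1011000011101010000011001101 << 8 = 0b101100001110101000001100110100000000 = 47490059520

47490059520


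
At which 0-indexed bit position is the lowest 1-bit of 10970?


0b10101011011010. Lowest set bit at position 1

1


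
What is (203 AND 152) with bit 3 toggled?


Step 1: 203 & 152 = 136
Step 2: 136 ^ (1 << 3) = 136 ^ 8 = 128

128


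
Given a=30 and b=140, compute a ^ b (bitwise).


30 ^ 140 = 146

146


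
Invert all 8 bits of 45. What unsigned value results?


45 ^ 255 = 210

210


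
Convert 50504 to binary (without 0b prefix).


50504 = 1100010101001000 in binary

1100010101001000


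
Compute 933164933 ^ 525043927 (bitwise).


0b110111100111101111011110000101 ^ 0b11111010010111000100011010111 = 0b101000110101010111111101010010 = 685080402

685080402


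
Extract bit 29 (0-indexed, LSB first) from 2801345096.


0b10100110111110010010001001001000, position 29 = 1

1


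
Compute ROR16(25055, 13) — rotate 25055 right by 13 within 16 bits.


Rotate 0b110000111011111 right by 13 (16-bit) = 0b111011111011 = 3835

3835


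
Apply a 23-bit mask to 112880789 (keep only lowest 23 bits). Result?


112880789 & 8388607 = 3828885

3828885


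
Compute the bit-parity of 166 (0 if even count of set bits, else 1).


0b10100110 has 4 ones => parity 0

0
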